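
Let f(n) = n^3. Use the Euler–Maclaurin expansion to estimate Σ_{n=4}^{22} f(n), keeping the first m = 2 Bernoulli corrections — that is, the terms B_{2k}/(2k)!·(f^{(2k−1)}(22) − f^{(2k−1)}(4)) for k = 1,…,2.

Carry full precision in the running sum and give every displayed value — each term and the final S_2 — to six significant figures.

S_2 ≈ 63973.0

Integral: ∫_4^22 x^3 dx = 58500.0.
Boundary: ½(f(4) + f(22)) = ½(64.0000 + 10648.0) = 5356.00.
So far: 63856.0.
Correction k=1: B_{2}/2! · (f^{(1)}(22) − f^{(1)}(4)) = 1/12 · (1452.00 − 48.0000) = 117.000.
After k=1: 63973.0.
Correction k=2: B_{4}/4! · (f^{(3)}(22) − f^{(3)}(4)) = −1/720 · (6.00000 − 6.00000) = 0.00000.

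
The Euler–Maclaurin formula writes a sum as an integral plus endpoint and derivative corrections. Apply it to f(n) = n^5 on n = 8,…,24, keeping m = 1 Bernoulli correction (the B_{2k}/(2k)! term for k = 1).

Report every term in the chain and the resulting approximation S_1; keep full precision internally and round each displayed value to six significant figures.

S_1 ≈ 3.59410e+07

∫_8^24 x^5 dx evaluates to 3.18068e+07.
½[f(8) + f(24)] = ½[32768.0 + 7.96262e+06] = 3.99770e+06.
So far: 3.58045e+07.
Order-1 term: 1/12 · (1.65888e+06 − 20480.0) = 136533.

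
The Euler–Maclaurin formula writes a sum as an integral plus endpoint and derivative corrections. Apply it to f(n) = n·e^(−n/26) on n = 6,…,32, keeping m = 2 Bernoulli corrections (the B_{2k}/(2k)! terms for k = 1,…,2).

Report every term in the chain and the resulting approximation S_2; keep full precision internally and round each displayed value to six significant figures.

S_2 ≈ 227.104

Integral: ∫_6^32 x·e^(−x/26) dx = 220.105.
Boundary: ½(f(6) + f(32)) = ½(4.76354 + 9.34617) = 7.05485.
So far: 227.160.
k=1: B_{2}/(2)! × [f^{(1)}(32) − f^{(1)}(6)] = 1/12 × (-0.0674003 − 0.610710) = -0.0565092.
Partial sum through k=1: 227.104.
k=2: B_{4}/(4)! × [f^{(3)}(32) − f^{(3)}(6)] = −1/720 × (0.000764401 − 0.00325230) = 3.45542e-06.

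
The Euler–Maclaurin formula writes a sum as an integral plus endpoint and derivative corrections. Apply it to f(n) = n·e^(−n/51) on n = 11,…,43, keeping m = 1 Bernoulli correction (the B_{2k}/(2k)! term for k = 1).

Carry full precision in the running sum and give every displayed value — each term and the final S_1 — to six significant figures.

Integral: ∫_11^43 x·e^(−x/51) dx = 485.397.
Boundary: ½(f(11) + f(43)) = ½(8.86587 + 18.5054) = 13.6856.
So far: 499.083.
Order-1 term: 1/12 · (0.0675072 − 0.632148) = -0.0470534.

S_1 ≈ 499.036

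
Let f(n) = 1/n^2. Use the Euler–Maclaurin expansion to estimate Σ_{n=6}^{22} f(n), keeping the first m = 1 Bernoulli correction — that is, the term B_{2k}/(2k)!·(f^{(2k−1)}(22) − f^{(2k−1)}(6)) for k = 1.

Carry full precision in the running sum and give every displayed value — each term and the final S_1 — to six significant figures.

Integral: ∫_6^22 1/x^2 dx = 0.121212.
Boundary: ½(f(6) + f(22)) = ½(0.0277778 + 0.00206612) = 0.0149219.
Integral + boundary = 0.136134.
Correction k=1: B_{2}/2! · (f^{(1)}(22) − f^{(1)}(6)) = 1/12 · (-0.000187829 − (-0.00925926)) = 0.000755953.

S_1 ≈ 0.136890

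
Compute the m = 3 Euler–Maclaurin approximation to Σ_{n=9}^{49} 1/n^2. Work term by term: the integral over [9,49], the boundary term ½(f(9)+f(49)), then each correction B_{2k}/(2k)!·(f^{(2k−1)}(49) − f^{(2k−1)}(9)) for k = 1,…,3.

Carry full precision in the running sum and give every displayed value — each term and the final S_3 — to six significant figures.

∫_9^49 1/x^2 dx evaluates to 0.0907029.
½[f(9) + f(49)] = ½[0.0123457 + 0.000416493] = 0.00638109.
So far: 0.0970840.
k=1: B_{2}/(2)! × [f^{(1)}(49) − f^{(1)}(9)] = 1/12 × (-1.69997e-05 − (-0.00274348)) = 0.000227207.
After k=1: 0.0973112.
k=2: B_{4}/(4)! × [f^{(3)}(49) − f^{(3)}(9)] = −1/720 × (-8.49632e-08 − (-0.000406442)) = -5.64385e-07.
After k=2: 0.0973107.
k=3: B_{6}/(6)! × [f^{(5)}(49) − f^{(5)}(9)] = 1/30240 × (-1.06160e-09 − (-0.000150534)) = 4.97794e-09.

S_3 ≈ 0.0973107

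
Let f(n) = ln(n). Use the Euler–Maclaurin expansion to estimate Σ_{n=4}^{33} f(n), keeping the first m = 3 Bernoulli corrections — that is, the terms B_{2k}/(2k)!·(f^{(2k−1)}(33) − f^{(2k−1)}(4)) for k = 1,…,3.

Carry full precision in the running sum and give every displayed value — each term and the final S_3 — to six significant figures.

S_3 ≈ 83.2627

The integral term ∫_4^33 ln(x) dx = 80.8396.
Boundary: ½(f(4) + f(33)) = ½(1.38629 + 3.49651) = 2.44140.
Running total after boundary: 83.2810.
k=1: B_{2}/(2)! × [f^{(1)}(33) − f^{(1)}(4)] = 1/12 × (0.0303030 − 0.250000) = -0.0183081.
Running total after k=1: 83.2627.
k=2: B_{4}/(4)! × [f^{(3)}(33) − f^{(3)}(4)] = −1/720 × (5.56529e-05 − 0.0312500) = 4.33255e-05.
Running total after k=2: 83.2627.
k=3: B_{6}/(6)! × [f^{(5)}(33) − f^{(5)}(4)] = 1/30240 × (6.13256e-07 − 0.0234375) = -7.75029e-07.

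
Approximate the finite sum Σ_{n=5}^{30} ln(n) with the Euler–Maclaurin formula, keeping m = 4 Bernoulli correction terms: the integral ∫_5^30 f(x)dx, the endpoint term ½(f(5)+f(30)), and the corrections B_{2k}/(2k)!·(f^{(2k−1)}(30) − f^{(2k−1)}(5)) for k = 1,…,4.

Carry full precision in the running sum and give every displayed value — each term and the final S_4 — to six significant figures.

S_4 ≈ 71.4802

Integral: ∫_5^30 ln(x) dx = 68.9887.
Endpoint term: (f(5) + f(30))/2 = (1.60944 + 3.40120)/2 = 2.50532.
So far: 71.4940.
k=1: B_{2}/(2)! × [f^{(1)}(30) − f^{(1)}(5)] = 1/12 × (0.0333333 − 0.200000) = -0.0138889.
Running total after k=1: 71.4802.
k=2: B_{4}/(4)! × [f^{(3)}(30) − f^{(3)}(5)] = −1/720 × (7.40741e-05 − 0.0160000) = 2.21193e-05.
Running total after k=2: 71.4802.
k=3: B_{6}/(6)! × [f^{(5)}(30) − f^{(5)}(5)] = 1/30240 × (9.87654e-07 − 0.00768000) = -2.53936e-07.
Running total after k=3: 71.4802.
k=4: B_{8}/(8)! × [f^{(7)}(30) − f^{(7)}(5)] = −1/1209600 × (3.29218e-08 − 0.00921600) = 7.61902e-09.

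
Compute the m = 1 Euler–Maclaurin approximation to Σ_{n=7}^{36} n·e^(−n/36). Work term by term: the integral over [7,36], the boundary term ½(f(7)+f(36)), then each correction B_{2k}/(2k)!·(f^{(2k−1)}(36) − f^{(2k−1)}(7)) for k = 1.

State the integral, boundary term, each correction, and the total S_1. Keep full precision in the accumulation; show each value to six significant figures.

∫_7^36 x·e^(−x/36) dx evaluates to 320.912.
Endpoint term: (f(7) + f(36))/2 = (5.76304 + 13.2437)/2 = 9.50335.
Integral + boundary = 330.416.
k=1: B_{2}/(2)! × [f^{(1)}(36) − f^{(1)}(7)] = 1/12 × (0.00000 − 0.663207) = -0.0552673.

S_1 ≈ 330.360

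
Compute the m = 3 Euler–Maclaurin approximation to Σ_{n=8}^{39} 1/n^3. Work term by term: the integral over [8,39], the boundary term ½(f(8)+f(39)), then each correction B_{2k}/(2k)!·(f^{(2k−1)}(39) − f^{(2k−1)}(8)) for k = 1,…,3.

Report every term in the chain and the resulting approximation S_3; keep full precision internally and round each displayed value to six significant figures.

The integral term ∫_8^39 1/x^3 dx = 0.00748377.
Boundary: ½(f(8) + f(39)) = ½(0.00195312 + 1.68580e-05) = 0.000984992.
So far: 0.00846876.
Correction k=1: B_{2}/2! · (f^{(1)}(39) − f^{(1)}(8)) = 1/12 · (-1.29677e-06 − (-0.000732422)) = 6.09271e-05.
After k=1: 0.00852969.
Correction k=2: B_{4}/4! · (f^{(3)}(39) − f^{(3)}(8)) = −1/720 · (-1.70515e-08 − (-0.000228882)) = -3.17868e-07.
After k=2: 0.00852937.
Correction k=3: B_{6}/6! · (f^{(5)}(39) − f^{(5)}(8)) = 1/30240 · (-4.70851e-10 − (-0.000150204)) = 4.96704e-09.

S_3 ≈ 0.00852937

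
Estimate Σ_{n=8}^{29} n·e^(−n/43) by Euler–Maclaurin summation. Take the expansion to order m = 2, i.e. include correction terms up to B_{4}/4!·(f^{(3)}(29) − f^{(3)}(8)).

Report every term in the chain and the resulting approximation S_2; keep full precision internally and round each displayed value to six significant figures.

S_2 ≈ 254.106

The integral term ∫_8^29 x·e^(−x/43) dx = 243.440.
Boundary: ½(f(8) + f(29)) = ½(6.64188 + 14.7741) = 10.7080.
Integral + boundary = 254.148.
Order-1 term: 1/12 · (0.165868 − 0.675773) = -0.0424920.
After k=1: 254.106.
Order-2 term: −1/720 · (0.000640764 − 0.00126352) = 8.64934e-07.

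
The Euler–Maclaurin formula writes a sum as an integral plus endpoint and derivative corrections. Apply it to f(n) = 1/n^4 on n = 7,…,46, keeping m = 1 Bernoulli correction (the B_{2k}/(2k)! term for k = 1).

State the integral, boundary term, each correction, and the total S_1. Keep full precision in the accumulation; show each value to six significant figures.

Integral: ∫_7^46 1/x^4 dx = 0.000968393.
Endpoint term: (f(7) + f(46))/2 = (0.000416493 + 2.23341e-07)/2 = 0.000208358.
Integral + boundary = 0.00117675.
Order-1 term: 1/12 · (-1.94210e-08 − (-0.000237996)) = 1.98314e-05.

S_1 ≈ 0.00119658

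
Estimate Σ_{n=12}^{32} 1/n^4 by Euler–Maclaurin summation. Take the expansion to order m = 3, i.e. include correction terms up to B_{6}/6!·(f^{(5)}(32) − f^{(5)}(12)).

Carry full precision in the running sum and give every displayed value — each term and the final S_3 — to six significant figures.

S_3 ≈ 0.000208643

The integral term ∫_12^32 1/x^4 dx = 0.000182729.
Boundary: ½(f(12) + f(32)) = ½(4.82253e-05 + 9.53674e-07) = 2.45895e-05.
Running total after boundary: 0.000207318.
k=1: B_{2}/(2)! × [f^{(1)}(32) − f^{(1)}(12)] = 1/12 × (-1.19209e-07 − (-1.60751e-05)) = 1.32966e-06.
Running total after k=1: 0.000208648.
k=2: B_{4}/(4)! × [f^{(3)}(32) − f^{(3)}(12)] = −1/720 × (-3.49246e-09 − (-3.34898e-06)) = -4.64651e-09.
Running total after k=2: 0.000208643.
k=3: B_{6}/(6)! × [f^{(5)}(32) − f^{(5)}(12)] = 1/30240 × (-1.90994e-10 − (-1.30238e-06)) = 4.30618e-11.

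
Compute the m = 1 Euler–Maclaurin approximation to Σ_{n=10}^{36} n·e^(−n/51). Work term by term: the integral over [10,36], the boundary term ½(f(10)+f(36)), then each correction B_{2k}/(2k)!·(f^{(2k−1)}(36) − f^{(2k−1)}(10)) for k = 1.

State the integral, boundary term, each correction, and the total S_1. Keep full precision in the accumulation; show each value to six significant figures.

S_1 ≈ 379.606

The integral term ∫_10^36 x·e^(−x/51) dx = 366.653.
Endpoint term: (f(10) + f(36))/2 = (8.21948 + 17.7722)/2 = 12.9958.
So far: 379.649.
k=1: B_{2}/(2)! × [f^{(1)}(36) − f^{(1)}(10)] = 1/12 × (0.145198 − 0.660782) = -0.0429653.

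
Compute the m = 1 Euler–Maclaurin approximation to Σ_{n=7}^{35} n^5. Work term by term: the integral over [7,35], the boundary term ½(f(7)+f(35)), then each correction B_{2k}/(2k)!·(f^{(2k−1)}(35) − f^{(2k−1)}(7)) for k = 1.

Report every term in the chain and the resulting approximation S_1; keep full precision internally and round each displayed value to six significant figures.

S_1 ≈ 3.33252e+08

Integral: ∫_7^35 x^5 dx = 3.06358e+08.
Endpoint term: (f(7) + f(35))/2 = (16807.0 + 5.25219e+07)/2 = 2.62693e+07.
Integral + boundary = 3.32627e+08.
k=1: B_{2}/(2)! × [f^{(1)}(35) − f^{(1)}(7)] = 1/12 × (7.50312e+06 − 12005.0) = 624260.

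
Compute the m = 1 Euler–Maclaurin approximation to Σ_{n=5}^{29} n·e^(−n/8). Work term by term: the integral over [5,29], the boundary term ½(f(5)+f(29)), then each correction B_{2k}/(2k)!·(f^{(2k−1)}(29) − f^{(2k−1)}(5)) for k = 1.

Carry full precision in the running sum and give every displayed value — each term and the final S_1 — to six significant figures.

∫_5^29 x·e^(−x/8) dx evaluates to 47.7791.
Endpoint term: (f(5) + f(29))/2 = (2.67631 + 0.772824)/2 = 1.72457.
Integral + boundary = 49.5036.
Correction k=1: B_{2}/2! · (f^{(1)}(29) − f^{(1)}(5)) = 1/12 · (-0.0699539 − 0.200723) = -0.0225564.

S_1 ≈ 49.4811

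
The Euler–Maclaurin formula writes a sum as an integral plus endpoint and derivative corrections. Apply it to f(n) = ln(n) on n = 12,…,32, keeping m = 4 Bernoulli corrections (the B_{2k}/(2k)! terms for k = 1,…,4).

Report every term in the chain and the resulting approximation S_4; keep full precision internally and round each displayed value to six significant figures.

Integral: ∫_12^32 ln(x) dx = 61.0847.
½[f(12) + f(32)] = ½[2.48491 + 3.46574] = 2.97532.
Integral + boundary = 64.0600.
k=1: B_{2}/(2)! × [f^{(1)}(32) − f^{(1)}(12)] = 1/12 × (0.0312500 − 0.0833333) = -0.00434028.
Running total after k=1: 64.0557.
k=2: B_{4}/(4)! × [f^{(3)}(32) − f^{(3)}(12)] = −1/720 × (6.10352e-05 − 0.00115741) = 1.52274e-06.
Running total after k=2: 64.0557.
k=3: B_{6}/(6)! × [f^{(5)}(32) − f^{(5)}(12)] = 1/30240 × (7.15256e-07 − 9.64506e-05) = -3.16585e-09.
Running total after k=3: 64.0557.
k=4: B_{8}/(8)! × [f^{(7)}(32) − f^{(7)}(12)] = −1/1209600 × (2.09548e-08 − 2.00939e-05) = 1.65947e-11.

S_4 ≈ 64.0557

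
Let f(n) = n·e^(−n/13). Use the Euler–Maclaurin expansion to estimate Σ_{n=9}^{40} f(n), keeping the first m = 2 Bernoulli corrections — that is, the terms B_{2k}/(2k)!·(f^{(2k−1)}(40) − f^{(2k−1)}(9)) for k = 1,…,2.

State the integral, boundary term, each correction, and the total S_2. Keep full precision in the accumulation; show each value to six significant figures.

The integral term ∫_9^40 x·e^(−x/13) dx = 111.357.
Endpoint term: (f(9) + f(40))/2 = (4.50378 + 1.84404)/2 = 3.17391.
Running total after boundary: 114.530.
Order-1 term: 1/12 · (-0.0957480 − 0.153975) = -0.0208103.
Partial sum through k=1: 114.510.
Order-2 term: −1/720 · (-2.09836e-05 − 0.00683323) = 9.51974e-06.

S_2 ≈ 114.510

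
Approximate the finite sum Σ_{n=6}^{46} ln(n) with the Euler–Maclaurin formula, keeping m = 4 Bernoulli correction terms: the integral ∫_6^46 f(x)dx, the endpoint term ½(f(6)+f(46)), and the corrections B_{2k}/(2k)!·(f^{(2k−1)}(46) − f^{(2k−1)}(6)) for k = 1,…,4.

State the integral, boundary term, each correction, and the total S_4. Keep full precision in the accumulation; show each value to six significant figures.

Integral: ∫_6^46 ln(x) dx = 125.367.
½[f(6) + f(46)] = ½[1.79176 + 3.82864] = 2.81020.
So far: 128.177.
k=1: B_{2}/(2)! × [f^{(1)}(46) − f^{(1)}(6)] = 1/12 × (0.0217391 − 0.166667) = -0.0120773.
Running total after k=1: 128.165.
k=2: B_{4}/(4)! × [f^{(3)}(46) − f^{(3)}(6)] = −1/720 × (2.05474e-05 − 0.00925926) = 1.28315e-05.
Running total after k=2: 128.165.
k=3: B_{6}/(6)! × [f^{(5)}(46) − f^{(5)}(6)] = 1/30240 × (1.16526e-07 − 0.00308642) = -1.02060e-07.
Running total after k=3: 128.165.
k=4: B_{8}/(8)! × [f^{(7)}(46) − f^{(7)}(6)] = −1/1209600 × (1.65207e-09 − 0.00257202) = 2.12633e-09.

S_4 ≈ 128.165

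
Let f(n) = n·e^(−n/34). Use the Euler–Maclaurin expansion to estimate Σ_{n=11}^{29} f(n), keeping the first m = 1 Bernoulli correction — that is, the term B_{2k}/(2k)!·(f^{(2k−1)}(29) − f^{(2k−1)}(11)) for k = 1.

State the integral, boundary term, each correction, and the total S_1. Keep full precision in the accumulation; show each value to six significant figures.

The integral term ∫_11^29 x·e^(−x/34) dx = 194.260.
Boundary: ½(f(11) + f(29)) = ½(7.95950 + 12.3586) = 10.1591.
So far: 204.419.
k=1: B_{2}/(2)! × [f^{(1)}(29) − f^{(1)}(11)] = 1/12 × (0.0626705 − 0.489488) = -0.0355681.

S_1 ≈ 204.383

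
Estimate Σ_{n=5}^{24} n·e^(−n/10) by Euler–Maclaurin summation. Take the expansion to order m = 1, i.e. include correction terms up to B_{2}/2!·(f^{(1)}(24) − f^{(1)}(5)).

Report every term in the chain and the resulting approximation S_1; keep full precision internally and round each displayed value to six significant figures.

∫_5^24 x·e^(−x/10) dx evaluates to 60.1355.
Boundary: ½(f(5) + f(24)) = ½(3.03265 + 2.17723) = 2.60494.
Integral + boundary = 62.7404.
k=1: B_{2}/(2)! × [f^{(1)}(24) − f^{(1)}(5)] = 1/12 × (-0.127005 − 0.303265) = -0.0358559.

S_1 ≈ 62.7046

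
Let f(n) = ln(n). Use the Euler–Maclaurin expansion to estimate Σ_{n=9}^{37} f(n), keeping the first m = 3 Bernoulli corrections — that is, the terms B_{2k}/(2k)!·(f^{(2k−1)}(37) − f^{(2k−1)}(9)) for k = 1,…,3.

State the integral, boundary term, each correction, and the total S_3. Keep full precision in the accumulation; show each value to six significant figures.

S_3 ≈ 88.7260

Integral: ∫_9^37 ln(x) dx = 85.8289.
Boundary: ½(f(9) + f(37)) = ½(2.19722 + 3.61092) = 2.90407.
So far: 88.7330.
Order-1 term: 1/12 · (0.0270270 − 0.111111) = -0.00700701.
Running total after k=1: 88.7260.
Order-2 term: −1/720 · (3.94843e-05 − 0.00274348) = 3.75556e-06.
Running total after k=2: 88.7260.
Order-3 term: 1/30240 · (3.46101e-07 − 0.000406442) = -1.34291e-08.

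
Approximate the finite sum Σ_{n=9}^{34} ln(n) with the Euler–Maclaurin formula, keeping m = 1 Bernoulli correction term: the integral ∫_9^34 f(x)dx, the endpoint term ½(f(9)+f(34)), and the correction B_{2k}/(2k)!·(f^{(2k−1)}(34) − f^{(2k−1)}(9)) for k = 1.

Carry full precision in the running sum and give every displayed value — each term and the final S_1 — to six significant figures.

S_1 ≈ 77.9762

The integral term ∫_9^34 ln(x) dx = 75.1212.
Endpoint term: (f(9) + f(34))/2 = (2.19722 + 3.52636)/2 = 2.86179.
So far: 77.9830.
Order-1 term: 1/12 · (0.0294118 − 0.111111) = -0.00680828.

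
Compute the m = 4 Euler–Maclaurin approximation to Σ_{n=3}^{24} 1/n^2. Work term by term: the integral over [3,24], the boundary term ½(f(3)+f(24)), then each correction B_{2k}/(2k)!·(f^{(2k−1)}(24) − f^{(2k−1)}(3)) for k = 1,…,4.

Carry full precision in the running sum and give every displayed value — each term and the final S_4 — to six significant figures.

The integral term ∫_3^24 1/x^2 dx = 0.291667.
½[f(3) + f(24)] = ½[0.111111 + 0.00173611] = 0.0564236.
So far: 0.348090.
Correction k=1: B_{2}/2! · (f^{(1)}(24) − f^{(1)}(3)) = 1/12 · (-0.000144676 − (-0.0740741)) = 0.00616078.
After k=1: 0.354251.
Correction k=2: B_{4}/4! · (f^{(3)}(24) − f^{(3)}(3)) = −1/720 · (-3.01408e-06 − (-0.0987654)) = -0.000137170.
After k=2: 0.354114.
Correction k=3: B_{6}/6! · (f^{(5)}(24) − f^{(5)}(3)) = 1/30240 · (-1.56983e-07 − (-0.329218)) = 1.08868e-05.
After k=3: 0.354125.
Correction k=4: B_{8}/8! · (f^{(7)}(24) − f^{(7)}(3)) = −1/1209600 · (-1.52623e-08 − (-2.04847)) = -1.69351e-06.

S_4 ≈ 0.354123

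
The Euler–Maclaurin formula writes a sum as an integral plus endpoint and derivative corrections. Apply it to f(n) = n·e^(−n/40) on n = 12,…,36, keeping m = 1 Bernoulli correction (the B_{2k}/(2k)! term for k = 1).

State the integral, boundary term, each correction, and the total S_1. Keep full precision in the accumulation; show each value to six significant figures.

Integral: ∫_12^36 x·e^(−x/40) dx = 304.930.
Endpoint term: (f(12) + f(36))/2 = (8.88982 + 14.6365)/2 = 11.7632.
So far: 316.693.
Correction k=1: B_{2}/2! · (f^{(1)}(36) − f^{(1)}(12)) = 1/12 · (0.0406570 − 0.518573) = -0.0398263.

S_1 ≈ 316.653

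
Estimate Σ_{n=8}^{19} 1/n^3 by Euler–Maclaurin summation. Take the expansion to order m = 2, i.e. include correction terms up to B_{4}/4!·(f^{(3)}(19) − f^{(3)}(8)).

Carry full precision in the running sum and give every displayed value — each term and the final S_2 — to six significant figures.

S_2 ≈ 0.00753572

Integral: ∫_8^19 1/x^3 dx = 0.00642746.
Boundary: ½(f(8) + f(19)) = ½(0.00195312 + 0.000145794) = 0.00104946.
Integral + boundary = 0.00747692.
k=1: B_{2}/(2)! × [f^{(1)}(19) − f^{(1)}(8)] = 1/12 × (-2.30201e-05 − (-0.000732422)) = 5.91168e-05.
After k=1: 0.00753603.
k=2: B_{4}/(4)! × [f^{(3)}(19) − f^{(3)}(8)] = −1/720 × (-1.27535e-06 − (-0.000228882)) = -3.16120e-07.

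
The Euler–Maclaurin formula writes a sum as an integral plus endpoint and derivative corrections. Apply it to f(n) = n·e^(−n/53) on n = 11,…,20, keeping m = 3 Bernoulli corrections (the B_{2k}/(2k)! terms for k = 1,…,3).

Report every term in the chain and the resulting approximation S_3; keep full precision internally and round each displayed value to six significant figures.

S_3 ≈ 114.704

Integral: ∫_11^20 x·e^(−x/53) dx = 103.396.
½[f(11) + f(20)] = ½[8.93832 + 13.7134] = 11.3259.
Running total after boundary: 114.722.
Correction k=1: B_{2}/2! · (f^{(1)}(20) − f^{(1)}(11)) = 1/12 · (0.426927 − 0.643927) = -0.0180834.
After k=1: 114.704.
Correction k=2: B_{4}/4! · (f^{(3)}(20) − f^{(3)}(11)) = −1/720 · (0.000640181 − 0.000807788) = 2.32788e-07.
After k=2: 114.704.
Correction k=3: B_{6}/6! · (f^{(5)}(20) − f^{(5)}(11)) = 1/30240 · (4.01700e-07 − 4.93535e-07) = -3.03686e-12.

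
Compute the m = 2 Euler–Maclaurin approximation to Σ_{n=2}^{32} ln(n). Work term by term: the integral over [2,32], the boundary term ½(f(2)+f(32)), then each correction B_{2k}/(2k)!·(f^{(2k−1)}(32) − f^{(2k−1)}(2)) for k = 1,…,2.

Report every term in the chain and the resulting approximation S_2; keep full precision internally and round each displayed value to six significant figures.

S_2 ≈ 81.5580

∫_2^32 ln(x) dx evaluates to 79.5173.
Endpoint term: (f(2) + f(32))/2 = (0.693147 + 3.46574)/2 = 2.07944.
So far: 81.5967.
k=1: B_{2}/(2)! × [f^{(1)}(32) − f^{(1)}(2)] = 1/12 × (0.0312500 − 0.500000) = -0.0390625.
Running total after k=1: 81.5576.
k=2: B_{4}/(4)! × [f^{(3)}(32) − f^{(3)}(2)] = −1/720 × (6.10352e-05 − 0.250000) = 0.000347137.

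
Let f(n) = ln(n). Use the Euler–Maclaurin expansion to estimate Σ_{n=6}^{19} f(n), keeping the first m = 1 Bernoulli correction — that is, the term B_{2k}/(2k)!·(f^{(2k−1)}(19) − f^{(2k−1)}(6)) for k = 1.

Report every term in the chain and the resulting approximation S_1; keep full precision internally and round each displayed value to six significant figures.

Integral: ∫_6^19 ln(x) dx = 32.1938.
½[f(6) + f(19)] = ½[1.79176 + 2.94444] = 2.36810.
So far: 34.5619.
k=1: B_{2}/(2)! × [f^{(1)}(19) − f^{(1)}(6)] = 1/12 × (0.0526316 − 0.166667) = -0.00950292.

S_1 ≈ 34.5524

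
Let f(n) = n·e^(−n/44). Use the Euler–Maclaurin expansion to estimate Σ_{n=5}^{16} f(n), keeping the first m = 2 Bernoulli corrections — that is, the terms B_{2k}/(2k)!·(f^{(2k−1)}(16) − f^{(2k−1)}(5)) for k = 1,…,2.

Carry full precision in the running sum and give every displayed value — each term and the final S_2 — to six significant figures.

The integral term ∫_5^16 x·e^(−x/44) dx = 89.2278.
½[f(5) + f(16)] = ½[4.46291 + 11.1223] = 7.79261.
Running total after boundary: 97.0204.
k=1: B_{2}/(2)! × [f^{(1)}(16) − f^{(1)}(5)] = 1/12 × (0.442364 − 0.791153) = -0.0290657.
After k=1: 96.9914.
k=2: B_{4}/(4)! × [f^{(3)}(16) − f^{(3)}(5)] = −1/720 × (0.000946618 − 0.00133074) = 5.33507e-07.

S_2 ≈ 96.9914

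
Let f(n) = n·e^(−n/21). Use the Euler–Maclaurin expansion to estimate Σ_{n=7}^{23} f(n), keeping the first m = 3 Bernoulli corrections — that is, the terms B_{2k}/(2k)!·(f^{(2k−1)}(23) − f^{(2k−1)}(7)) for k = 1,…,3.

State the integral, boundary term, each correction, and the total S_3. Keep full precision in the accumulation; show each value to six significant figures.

S_3 ≈ 118.591

∫_7^23 x·e^(−x/21) dx evaluates to 112.279.
Boundary: ½(f(7) + f(23)) = ½(5.01572 + 7.69258) = 6.35415.
Running total after boundary: 118.634.
k=1: B_{2}/(2)! × [f^{(1)}(23) − f^{(1)}(7)] = 1/12 × (-0.0318533 − 0.477688) = -0.0424617.
Partial sum through k=1: 118.591.
k=2: B_{4}/(4)! × [f^{(3)}(23) − f^{(3)}(7)] = −1/720 × (0.00144460 − 0.00433277) = 4.01135e-06.
Partial sum through k=2: 118.591.
k=3: B_{6}/(6)! × [f^{(5)}(23) − f^{(5)}(7)] = 1/30240 × (6.71524e-06 − 1.71935e-05) = -3.46504e-10.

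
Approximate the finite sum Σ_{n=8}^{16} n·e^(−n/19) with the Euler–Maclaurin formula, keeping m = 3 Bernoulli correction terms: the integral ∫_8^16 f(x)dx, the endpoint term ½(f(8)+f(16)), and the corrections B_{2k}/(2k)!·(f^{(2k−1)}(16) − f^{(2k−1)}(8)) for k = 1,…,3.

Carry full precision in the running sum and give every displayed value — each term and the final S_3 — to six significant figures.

S_3 ≈ 56.2725

The integral term ∫_8^16 x·e^(−x/19) dx = 50.2267.
Boundary: ½(f(8) + f(16)) = ½(5.25084 + 6.89284) = 6.07184.
So far: 56.2985.
Order-1 term: 1/12 · (0.0680215 − 0.379995) = -0.0259978.
After k=1: 56.2725.
Order-2 term: −1/720 · (0.00257514 − 0.00468894) = 2.93583e-06.
After k=2: 56.2725.
Order-3 term: 1/30240 · (1.37448e-05 − 2.30617e-05) = -3.08098e-10.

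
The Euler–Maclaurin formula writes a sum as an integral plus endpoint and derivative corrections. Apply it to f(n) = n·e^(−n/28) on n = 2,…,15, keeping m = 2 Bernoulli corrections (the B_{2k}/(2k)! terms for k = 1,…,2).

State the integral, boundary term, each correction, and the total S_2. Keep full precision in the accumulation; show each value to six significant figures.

S_2 ≈ 82.7215

Integral: ∫_2^15 x·e^(−x/28) dx = 77.4504.
Endpoint term: (f(2) + f(15))/2 = (1.86213 + 8.77877)/2 = 5.32045.
Integral + boundary = 82.7709.
Correction k=1: B_{2}/2! · (f^{(1)}(15) − f^{(1)}(2)) = 1/12 · (0.271724 − 0.864558) = -0.0494029.
Running total after k=1: 82.7214.
Correction k=2: B_{4}/4! · (f^{(3)}(15) − f^{(3)}(2)) = −1/720 · (0.00183957 − 0.00347791) = 2.27547e-06.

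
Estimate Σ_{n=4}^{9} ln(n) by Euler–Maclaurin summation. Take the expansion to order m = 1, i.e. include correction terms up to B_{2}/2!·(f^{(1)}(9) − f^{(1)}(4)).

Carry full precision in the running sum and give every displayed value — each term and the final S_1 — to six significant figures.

∫_4^9 ln(x) dx evaluates to 9.22984.
Endpoint term: (f(4) + f(9))/2 = (1.38629 + 2.19722)/2 = 1.79176.
Running total after boundary: 11.0216.
k=1: B_{2}/(2)! × [f^{(1)}(9) − f^{(1)}(4)] = 1/12 × (0.111111 − 0.250000) = -0.0115741.

S_1 ≈ 11.0100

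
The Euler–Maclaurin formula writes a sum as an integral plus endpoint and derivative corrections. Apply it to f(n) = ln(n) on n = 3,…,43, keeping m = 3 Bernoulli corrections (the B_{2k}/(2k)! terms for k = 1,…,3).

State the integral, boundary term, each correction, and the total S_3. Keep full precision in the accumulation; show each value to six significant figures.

S_3 ≈ 120.840

The integral term ∫_3^43 ln(x) dx = 118.436.
½[f(3) + f(43)] = ½[1.09861 + 3.76120] = 2.42991.
So far: 120.866.
Correction k=1: B_{2}/2! · (f^{(1)}(43) − f^{(1)}(3)) = 1/12 · (0.0232558 − 0.333333) = -0.0258398.
Running total after k=1: 120.840.
Correction k=2: B_{4}/4! · (f^{(3)}(43) − f^{(3)}(3)) = −1/720 · (2.51550e-05 − 0.0740741) = 0.000102846.
Running total after k=2: 120.840.
Correction k=3: B_{6}/6! · (f^{(5)}(43) − f^{(5)}(3)) = 1/30240 · (1.63256e-07 − 0.0987654) = -3.26605e-06.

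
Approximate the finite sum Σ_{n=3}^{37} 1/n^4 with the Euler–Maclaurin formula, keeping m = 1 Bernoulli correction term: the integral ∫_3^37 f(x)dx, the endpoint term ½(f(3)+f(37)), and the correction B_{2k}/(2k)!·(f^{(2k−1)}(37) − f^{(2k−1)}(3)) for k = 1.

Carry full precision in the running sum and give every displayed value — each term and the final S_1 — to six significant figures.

S_1 ≈ 0.0198839

∫_3^37 1/x^4 dx evaluates to 0.0123391.
Endpoint term: (f(3) + f(37))/2 = (0.0123457 + 5.33572e-07)/2 = 0.00617311.
So far: 0.0185122.
k=1: B_{2}/(2)! × [f^{(1)}(37) − f^{(1)}(3)] = 1/12 × (-5.76835e-08 − (-0.0164609)) = 0.00137174.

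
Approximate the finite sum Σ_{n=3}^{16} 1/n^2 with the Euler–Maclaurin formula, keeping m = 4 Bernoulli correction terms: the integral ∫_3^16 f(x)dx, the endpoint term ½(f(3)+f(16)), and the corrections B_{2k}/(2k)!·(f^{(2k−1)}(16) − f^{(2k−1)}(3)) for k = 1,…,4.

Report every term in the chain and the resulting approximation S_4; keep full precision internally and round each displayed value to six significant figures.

∫_3^16 1/x^2 dx evaluates to 0.270833.
½[f(3) + f(16)] = ½[0.111111 + 0.00390625] = 0.0575087.
Integral + boundary = 0.328342.
k=1: B_{2}/(2)! × [f^{(1)}(16) − f^{(1)}(3)] = 1/12 × (-0.000488281 − (-0.0740741)) = 0.00613215.
After k=1: 0.334474.
k=2: B_{4}/(4)! × [f^{(3)}(16) − f^{(3)}(3)] = −1/720 × (-2.28882e-05 − (-0.0987654)) = -0.000137142.
After k=2: 0.334337.
k=3: B_{6}/(6)! × [f^{(5)}(16) − f^{(5)}(3)] = 1/30240 × (-2.68221e-06 − (-0.329218)) = 1.08868e-05.
After k=3: 0.334348.
k=4: B_{8}/(8)! × [f^{(7)}(16) − f^{(7)}(3)] = −1/1209600 × (-5.86733e-07 − (-2.04847)) = -1.69351e-06.

S_4 ≈ 0.334346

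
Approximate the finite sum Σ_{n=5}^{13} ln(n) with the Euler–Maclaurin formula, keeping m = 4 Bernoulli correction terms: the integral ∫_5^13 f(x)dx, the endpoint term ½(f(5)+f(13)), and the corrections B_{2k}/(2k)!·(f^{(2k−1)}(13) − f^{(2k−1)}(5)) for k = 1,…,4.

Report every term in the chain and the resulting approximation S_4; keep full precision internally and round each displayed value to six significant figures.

S_4 ≈ 19.3741

∫_5^13 ln(x) dx evaluates to 17.2972.
½[f(5) + f(13)] = ½[1.60944 + 2.56495] = 2.08719.
So far: 19.3843.
k=1: B_{2}/(2)! × [f^{(1)}(13) − f^{(1)}(5)] = 1/12 × (0.0769231 − 0.200000) = -0.0102564.
Running total after k=1: 19.3741.
k=2: B_{4}/(4)! × [f^{(3)}(13) − f^{(3)}(5)] = −1/720 × (0.000910332 − 0.0160000) = 2.09579e-05.
Running total after k=2: 19.3741.
k=3: B_{6}/(6)! × [f^{(5)}(13) − f^{(5)}(5)] = 1/30240 × (6.46390e-05 − 0.00768000) = -2.51831e-07.
Running total after k=3: 19.3741.
k=4: B_{8}/(8)! × [f^{(7)}(13) − f^{(7)}(5)] = −1/1209600 × (1.14744e-05 − 0.00921600) = 7.60956e-09.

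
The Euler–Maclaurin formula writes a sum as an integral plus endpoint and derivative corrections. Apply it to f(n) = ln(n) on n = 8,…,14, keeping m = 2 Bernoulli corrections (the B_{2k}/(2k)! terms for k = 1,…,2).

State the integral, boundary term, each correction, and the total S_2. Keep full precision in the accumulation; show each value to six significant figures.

S_2 ≈ 16.6661

The integral term ∫_8^14 ln(x) dx = 14.3113.
Boundary: ½(f(8) + f(14)) = ½(2.07944 + 2.63906) = 2.35925.
Integral + boundary = 16.6705.
k=1: B_{2}/(2)! × [f^{(1)}(14) − f^{(1)}(8)] = 1/12 × (0.0714286 − 0.125000) = -0.00446429.
After k=1: 16.6661.
k=2: B_{4}/(4)! × [f^{(3)}(14) − f^{(3)}(8)] = −1/720 × (0.000728863 − 0.00390625) = 4.41304e-06.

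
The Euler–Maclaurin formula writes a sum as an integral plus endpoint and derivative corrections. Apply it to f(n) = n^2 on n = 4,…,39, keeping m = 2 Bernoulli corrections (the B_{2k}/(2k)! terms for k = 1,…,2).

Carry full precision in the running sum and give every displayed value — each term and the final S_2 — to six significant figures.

∫_4^39 x^2 dx evaluates to 19751.7.
Boundary: ½(f(4) + f(39)) = ½(16.0000 + 1521.00) = 768.500.
Running total after boundary: 20520.2.
Order-1 term: 1/12 · (78.0000 − 8.00000) = 5.83333.
After k=1: 20526.0.
Order-2 term: −1/720 · (0.00000 − 0.00000) = 0.00000.

S_2 ≈ 20526.0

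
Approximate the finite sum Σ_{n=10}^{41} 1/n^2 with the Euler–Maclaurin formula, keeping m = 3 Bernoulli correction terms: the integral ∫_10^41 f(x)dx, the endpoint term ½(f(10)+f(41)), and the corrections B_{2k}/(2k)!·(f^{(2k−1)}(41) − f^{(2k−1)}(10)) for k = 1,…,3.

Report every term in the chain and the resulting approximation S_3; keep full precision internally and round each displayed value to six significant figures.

∫_10^41 1/x^2 dx evaluates to 0.0756098.
Boundary: ½(f(10) + f(41)) = ½(0.0100000 + 0.000594884) = 0.00529744.
Integral + boundary = 0.0809072.
Order-1 term: 1/12 · (-2.90187e-05 − (-0.00200000)) = 0.000164248.
After k=1: 0.0810714.
Order-2 term: −1/720 · (-2.07153e-07 − (-0.000240000)) = -3.33046e-07.
After k=2: 0.0810711.
Order-3 term: 1/30240 · (-3.69697e-09 − (-7.20000e-05)) = 2.38083e-09.

S_3 ≈ 0.0810711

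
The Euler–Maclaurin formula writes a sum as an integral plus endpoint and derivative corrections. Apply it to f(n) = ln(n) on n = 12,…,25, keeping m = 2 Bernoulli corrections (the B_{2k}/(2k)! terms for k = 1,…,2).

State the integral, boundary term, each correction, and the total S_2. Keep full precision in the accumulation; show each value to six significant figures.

The integral term ∫_12^25 ln(x) dx = 37.6530.
Endpoint term: (f(12) + f(25))/2 = (2.48491 + 3.21888)/2 = 2.85189.
Running total after boundary: 40.5049.
Order-1 term: 1/12 · (0.0400000 − 0.0833333) = -0.00361111.
After k=1: 40.5013.
Order-2 term: −1/720 · (0.000128000 − 0.00115741) = 1.42973e-06.

S_2 ≈ 40.5013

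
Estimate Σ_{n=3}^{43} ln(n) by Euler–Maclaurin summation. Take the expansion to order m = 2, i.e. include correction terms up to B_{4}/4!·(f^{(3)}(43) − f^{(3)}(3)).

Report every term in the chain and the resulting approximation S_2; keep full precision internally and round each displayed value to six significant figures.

The integral term ∫_3^43 ln(x) dx = 118.436.
Boundary: ½(f(3) + f(43)) = ½(1.09861 + 3.76120) = 2.42991.
Running total after boundary: 120.866.
Order-1 term: 1/12 · (0.0232558 − 0.333333) = -0.0258398.
After k=1: 120.840.
Order-2 term: −1/720 · (2.51550e-05 − 0.0740741) = 0.000102846.

S_2 ≈ 120.840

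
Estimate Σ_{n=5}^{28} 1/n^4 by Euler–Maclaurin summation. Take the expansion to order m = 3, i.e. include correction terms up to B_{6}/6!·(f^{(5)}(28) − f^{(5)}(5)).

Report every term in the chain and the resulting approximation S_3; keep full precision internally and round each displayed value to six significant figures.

S_3 ≈ 0.00355692

The integral term ∫_5^28 1/x^4 dx = 0.00265148.
½[f(5) + f(28)] = ½[0.00160000 + 1.62693e-06] = 0.000800813.
Integral + boundary = 0.00345230.
k=1: B_{2}/(2)! × [f^{(1)}(28) − f^{(1)}(5)] = 1/12 × (-2.32418e-07 − (-0.00128000)) = 0.000106647.
After k=1: 0.00355894.
k=2: B_{4}/(4)! × [f^{(3)}(28) − f^{(3)}(5)] = −1/720 × (-8.89355e-09 − (-0.00153600)) = -2.13332e-06.
After k=2: 0.00355681.
k=3: B_{6}/(6)! × [f^{(5)}(28) − f^{(5)}(5)] = 1/30240 × (-6.35253e-10 − (-0.00344064)) = 1.13778e-07.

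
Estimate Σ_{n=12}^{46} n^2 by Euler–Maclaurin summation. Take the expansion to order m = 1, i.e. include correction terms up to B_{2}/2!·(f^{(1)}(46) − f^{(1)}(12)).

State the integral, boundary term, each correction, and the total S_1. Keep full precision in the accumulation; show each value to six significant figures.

The integral term ∫_12^46 x^2 dx = 31869.3.
Endpoint term: (f(12) + f(46))/2 = (144.000 + 2116.00)/2 = 1130.00.
So far: 32999.3.
k=1: B_{2}/(2)! × [f^{(1)}(46) − f^{(1)}(12)] = 1/12 × (92.0000 − 24.0000) = 5.66667.

S_1 ≈ 33005.0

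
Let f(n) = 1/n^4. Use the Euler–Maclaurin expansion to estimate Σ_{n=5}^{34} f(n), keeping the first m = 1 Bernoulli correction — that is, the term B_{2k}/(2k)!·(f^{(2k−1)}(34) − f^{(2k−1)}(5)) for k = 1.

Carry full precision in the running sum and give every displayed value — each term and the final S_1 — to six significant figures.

Integral: ∫_5^34 1/x^4 dx = 0.00265819.
Endpoint term: (f(5) + f(34))/2 = (0.00160000 + 7.48315e-07)/2 = 0.000800374.
Running total after boundary: 0.00345856.
k=1: B_{2}/(2)! × [f^{(1)}(34) − f^{(1)}(5)] = 1/12 × (-8.80370e-08 − (-0.00128000)) = 0.000106659.

S_1 ≈ 0.00356522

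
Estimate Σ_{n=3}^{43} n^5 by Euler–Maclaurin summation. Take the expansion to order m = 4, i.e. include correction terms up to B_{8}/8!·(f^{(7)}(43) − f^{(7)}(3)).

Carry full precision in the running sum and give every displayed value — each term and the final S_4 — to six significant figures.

The integral term ∫_3^43 x^5 dx = 1.05356e+09.
½[f(3) + f(43)] = ½[243.000 + 1.47008e+08] = 7.35043e+07.
So far: 1.12706e+09.
k=1: B_{2}/(2)! × [f^{(1)}(43) − f^{(1)}(3)] = 1/12 × (1.70940e+07 − 405.000) = 1.42447e+06.
Running total after k=1: 1.12849e+09.
k=2: B_{4}/(4)! × [f^{(3)}(43) − f^{(3)}(3)] = −1/720 × (110940 − 540.000) = -153.333.
Running total after k=2: 1.12849e+09.
k=3: B_{6}/(6)! × [f^{(5)}(43) − f^{(5)}(3)] = 1/30240 × (120.000 − 120.000) = 0.00000.
Running total after k=3: 1.12849e+09.
k=4: B_{8}/(8)! × [f^{(7)}(43) − f^{(7)}(3)] = −1/1209600 × (0.00000 − 0.00000) = 0.00000.

S_4 ≈ 1.12849e+09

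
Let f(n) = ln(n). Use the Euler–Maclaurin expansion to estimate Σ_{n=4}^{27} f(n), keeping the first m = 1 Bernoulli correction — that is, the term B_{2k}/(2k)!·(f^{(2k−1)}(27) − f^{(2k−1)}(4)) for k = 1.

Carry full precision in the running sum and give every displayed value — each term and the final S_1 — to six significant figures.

∫_4^27 ln(x) dx evaluates to 60.4424.
Endpoint term: (f(4) + f(27))/2 = (1.38629 + 3.29584)/2 = 2.34107.
Integral + boundary = 62.7835.
k=1: B_{2}/(2)! × [f^{(1)}(27) − f^{(1)}(4)] = 1/12 × (0.0370370 − 0.250000) = -0.0177469.

S_1 ≈ 62.7657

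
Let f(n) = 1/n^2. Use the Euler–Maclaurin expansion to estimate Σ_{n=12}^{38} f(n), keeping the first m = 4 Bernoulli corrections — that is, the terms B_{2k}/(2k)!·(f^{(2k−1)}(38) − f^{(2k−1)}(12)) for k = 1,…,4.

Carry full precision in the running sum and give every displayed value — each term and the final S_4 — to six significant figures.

S_4 ≈ 0.0609293

Integral: ∫_12^38 1/x^2 dx = 0.0570175.
Endpoint term: (f(12) + f(38))/2 = (0.00694444 + 0.000692521)/2 = 0.00381848.
Integral + boundary = 0.0608360.
k=1: B_{2}/(2)! × [f^{(1)}(38) − f^{(1)}(12)] = 1/12 × (-3.64485e-05 − (-0.00115741)) = 9.34132e-05.
After k=1: 0.0609294.
k=2: B_{4}/(4)! × [f^{(3)}(38) − f^{(3)}(12)] = −1/720 × (-3.02896e-07 − (-9.64506e-05)) = -1.33539e-07.
After k=2: 0.0609293.
k=3: B_{6}/(6)! × [f^{(5)}(38) − f^{(5)}(12)] = 1/30240 × (-6.29285e-09 − (-2.00939e-05)) = 6.64272e-10.
After k=3: 0.0609293.
k=4: B_{8}/(8)! × [f^{(7)}(38) − f^{(7)}(12)] = −1/1209600 × (-2.44044e-10 − (-7.81429e-06)) = -6.46002e-12.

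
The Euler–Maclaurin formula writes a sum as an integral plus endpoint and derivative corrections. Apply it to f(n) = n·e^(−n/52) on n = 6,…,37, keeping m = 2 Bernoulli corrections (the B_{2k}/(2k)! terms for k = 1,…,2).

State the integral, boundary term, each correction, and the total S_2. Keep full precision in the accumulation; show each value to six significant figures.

S_2 ≈ 427.196

∫_6^37 x·e^(−x/52) dx evaluates to 415.495.
Endpoint term: (f(6) + f(37))/2 = (5.34614 + 18.1629)/2 = 11.7545.
So far: 427.249.
Correction k=1: B_{2}/2! · (f^{(1)}(37) − f^{(1)}(6)) = 1/12 · (0.141602 − 0.788213) = -0.0538842.
Partial sum through k=1: 427.196.
Correction k=2: B_{4}/4! · (f^{(3)}(37) − f^{(3)}(6)) = −1/720 · (0.000415451 − 0.000950540) = 7.43179e-07.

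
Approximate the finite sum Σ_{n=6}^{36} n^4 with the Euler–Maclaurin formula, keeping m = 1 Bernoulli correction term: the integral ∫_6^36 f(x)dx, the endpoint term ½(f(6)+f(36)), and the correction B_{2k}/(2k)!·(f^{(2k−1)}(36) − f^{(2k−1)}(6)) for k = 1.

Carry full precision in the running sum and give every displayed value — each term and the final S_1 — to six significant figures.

S_1 ≈ 1.29476e+07

∫_6^36 x^4 dx evaluates to 1.20917e+07.
½[f(6) + f(36)] = ½[1296.00 + 1.67962e+06] = 840456.
So far: 1.29321e+07.
Order-1 term: 1/12 · (186624 − 864.000) = 15480.0.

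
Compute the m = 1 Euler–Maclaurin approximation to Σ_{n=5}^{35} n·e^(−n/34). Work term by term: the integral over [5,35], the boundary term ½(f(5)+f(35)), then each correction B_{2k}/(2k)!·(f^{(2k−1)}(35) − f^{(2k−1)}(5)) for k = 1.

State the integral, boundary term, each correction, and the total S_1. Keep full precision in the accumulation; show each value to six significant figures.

The integral term ∫_5^35 x·e^(−x/34) dx = 306.629.
½[f(5) + f(35)] = ½[4.31622 + 12.5026] = 8.40941.
So far: 315.039.
Correction k=1: B_{2}/2! · (f^{(1)}(35) − f^{(1)}(5)) = 1/12 · (-0.0105064 − 0.736296) = -0.0622335.

S_1 ≈ 314.977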